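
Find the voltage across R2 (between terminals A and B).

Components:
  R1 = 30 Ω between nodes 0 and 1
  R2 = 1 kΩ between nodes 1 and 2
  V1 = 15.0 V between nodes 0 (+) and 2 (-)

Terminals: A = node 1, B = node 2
R1 and R2 are in series across V1 (node 0 → node 1 → node 2), and the output A–B is taken across R2, so this is a voltage divider.
Series current: I = V1/(R1 + R2) = 15/(30 + 1000) = 15/1030 = 0.01456 A
V_R2 = I × R2 = V1 × R2/(R1 + R2) = 15 × 1000/1030 = 14.56 V

Final answer: 14.56 V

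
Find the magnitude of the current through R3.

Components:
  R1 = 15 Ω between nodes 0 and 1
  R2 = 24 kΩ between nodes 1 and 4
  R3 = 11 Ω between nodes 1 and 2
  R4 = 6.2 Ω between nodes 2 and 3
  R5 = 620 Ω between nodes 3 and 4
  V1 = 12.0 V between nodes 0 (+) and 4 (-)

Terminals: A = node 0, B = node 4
Nodal analysis, taking node 4 as the 0 V reference.
Source V1 fixes V_0 = 12 V.
KCL at each unknown node (sum of currents leaving = 0; resistances in Ω):
  Node 1: (V_1 - 12)/15 + (V_1 - 0)/24000 + (V_1 - V_2)/11 = 0
  Node 2: (V_2 - V_1)/11 + (V_2 - V_3)/6.2 = 0
  Node 3: (V_3 - V_2)/6.2 + (V_3 - 0)/620 = 0
Collecting terms (coefficients in siemens):
  0.1576·V_1 - 0.09091·V_2 = 0.8
  0.2522·V_2 - 0.09091·V_1 - 0.1613·V_3 = 0
  0.1629·V_3 - 0.1613·V_2 = 0
Solving these 3 simultaneous equations (Gaussian elimination) gives:
  V_1 = 11.72 V, V_2 = 11.51 V, V_3 = 11.4 V
I_R3 = (V_1 - V_2)/R3 = (11.72 - 11.51)/11 = 0.01839 A
|I_R3| = 0.01839 A

Final answer: |I_R3| = 0.01839 A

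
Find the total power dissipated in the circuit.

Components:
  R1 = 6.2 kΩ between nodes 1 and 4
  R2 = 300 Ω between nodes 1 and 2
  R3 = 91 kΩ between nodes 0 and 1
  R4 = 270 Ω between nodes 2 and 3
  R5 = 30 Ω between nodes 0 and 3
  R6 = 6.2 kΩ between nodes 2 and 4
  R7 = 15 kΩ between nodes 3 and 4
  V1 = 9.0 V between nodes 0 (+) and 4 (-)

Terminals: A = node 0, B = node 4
Nodal analysis, taking node 4 as the 0 V reference.
Source V1 fixes V_0 = 9 V.
KCL at each unknown node (sum of currents leaving = 0; resistances in Ω):
  Node 1: (V_1 - 0)/6200 + (V_1 - V_2)/300 + (V_1 - 9)/91000 = 0
  Node 2: (V_2 - V_1)/300 + (V_2 - V_3)/270 + (V_2 - 0)/6200 = 0
  Node 3: (V_3 - V_2)/270 + (V_3 - 9)/30 + (V_3 - 0)/15000 = 0
Collecting terms (coefficients in siemens):
  0.003506·V_1 - 0.003333·V_2 = 0.0000989
  0.007198·V_2 - 0.003333·V_1 - 0.003704·V_3 = 0
  0.0371·V_3 - 0.003704·V_2 = 0.3
Solving these 3 simultaneous equations (Gaussian elimination) gives:
  V_1 = 7.834 V, V_2 = 8.21 V, V_3 = 8.905 V
Power in each resistor, P = (ΔV)²/R:
  P_R1 = (7.834 - 0)²/6200 = 0.0099 W
  P_R2 = (7.834 - 8.21)²/300 = 0.0004694 W
  P_R3 = (9 - 7.834)²/91000 = 0.00001493 W
  P_R4 = (8.21 - 8.905)²/270 = 0.00179 W
  P_R5 = (9 - 8.905)²/30 = 0.0003012 W
  P_R6 = (8.21 - 0)²/6200 = 0.01087 W
  P_R7 = (8.905 - 0)²/15000 = 0.005287 W
P_total = P_R1 + P_R2 + P_R3 + P_R4 + P_R5 + P_R6 + P_R7 = 0.02863 W

Final answer: 0.02863 W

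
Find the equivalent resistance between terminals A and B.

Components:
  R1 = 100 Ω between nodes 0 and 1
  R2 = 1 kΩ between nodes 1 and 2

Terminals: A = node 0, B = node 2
Reduce the network between node 0 (A) and node 2 (B) by series/parallel combination:
  Rs1 = R1 + R2 (series, joined only at node 1) = 100 + 1000 = 1100 Ω
R_eq = 1.1 kΩ

Final answer: 1.1 kΩ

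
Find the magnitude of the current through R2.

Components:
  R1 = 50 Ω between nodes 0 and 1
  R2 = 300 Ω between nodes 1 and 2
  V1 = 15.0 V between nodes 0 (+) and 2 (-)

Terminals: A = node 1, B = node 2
Nodal analysis, taking node 2 as the 0 V reference.
Source V1 fixes V_0 = 15 V.
KCL at each unknown node (sum of currents leaving = 0; resistances in Ω):
  Node 1: (V_1 - 15)/50 + (V_1 - 0)/300 = 0
Collecting terms: 0.02333 × V_1 = 0.3  =>  V_1 = 12.86 V
I_R2 = (V_1 - V_2)/R2 = (12.86 - 0)/300 = 0.04286 A
|I_R2| = 0.04286 A

Final answer: |I_R2| = 0.04286 A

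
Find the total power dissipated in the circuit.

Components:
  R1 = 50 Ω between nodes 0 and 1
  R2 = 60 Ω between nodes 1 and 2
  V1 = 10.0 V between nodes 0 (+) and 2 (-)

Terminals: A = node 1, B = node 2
Nodal analysis, taking node 2 as the 0 V reference.
Source V1 fixes V_0 = 10 V.
KCL at each unknown node (sum of currents leaving = 0; resistances in Ω):
  Node 1: (V_1 - 10)/50 + (V_1 - 0)/60 = 0
Collecting terms: 0.03667 × V_1 = 0.2  =>  V_1 = 5.455 V
Power in each resistor, P = (ΔV)²/R:
  P_R1 = (10 - 5.455)²/50 = 0.4132 W
  P_R2 = (5.455 - 0)²/60 = 0.4959 W
P_total = P_R1 + P_R2 = 0.9091 W

Final answer: 0.9091 W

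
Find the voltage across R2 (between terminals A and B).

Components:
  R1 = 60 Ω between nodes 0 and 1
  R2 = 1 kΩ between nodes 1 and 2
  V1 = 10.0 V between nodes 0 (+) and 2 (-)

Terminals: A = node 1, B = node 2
R1 and R2 are in series across V1 (node 0 → node 1 → node 2), and the output A–B is taken across R2, so this is a voltage divider.
Series current: I = V1/(R1 + R2) = 10/(60 + 1000) = 10/1060 = 0.009434 A
V_R2 = I × R2 = V1 × R2/(R1 + R2) = 10 × 1000/1060 = 9.434 V

Final answer: 9.434 V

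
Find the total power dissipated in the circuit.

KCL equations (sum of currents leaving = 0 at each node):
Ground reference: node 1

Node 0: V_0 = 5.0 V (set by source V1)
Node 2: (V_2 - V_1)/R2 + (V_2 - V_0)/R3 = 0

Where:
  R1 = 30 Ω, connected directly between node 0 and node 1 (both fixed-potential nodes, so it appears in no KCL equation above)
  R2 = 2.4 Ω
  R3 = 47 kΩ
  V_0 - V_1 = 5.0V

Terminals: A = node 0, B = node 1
Nodal analysis, taking node 1 as the 0 V reference.
Source V1 fixes V_0 = 5 V.
KCL at each unknown node (sum of currents leaving = 0; resistances in Ω):
  Node 2: (V_2 - 0)/2.4 + (V_2 - 5)/47000 = 0
Collecting terms: 0.4167 × V_2 = 0.0001064  =>  V_2 = 0.0002553 V
Power in each resistor, P = (ΔV)²/R:
  P_R1 = (5 - 0)²/30 = 0.8333 W
  P_R2 = (0 - 0.0002553)²/2.4 = 0.00000002716 W
  P_R3 = (5 - 0.0002553)²/47000 = 0.0005319 W
P_total = P_R1 + P_R2 + P_R3 = 0.8339 W

Final answer: 0.8339 W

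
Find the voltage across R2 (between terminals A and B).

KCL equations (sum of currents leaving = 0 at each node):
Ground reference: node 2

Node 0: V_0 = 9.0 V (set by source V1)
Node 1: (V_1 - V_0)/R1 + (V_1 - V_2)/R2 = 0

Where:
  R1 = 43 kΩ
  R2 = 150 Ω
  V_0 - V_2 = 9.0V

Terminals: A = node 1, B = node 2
R1 and R2 are in series across V1 (node 0 → node 1 → node 2), and the output A–B is taken across R2, so this is a voltage divider.
Series current: I = V1/(R1 + R2) = 9/(43000 + 150) = 9/43150 = 0.0002086 A
V_R2 = I × R2 = V1 × R2/(R1 + R2) = 9 × 150/43150 = 0.03129 V

Final answer: 0.03129 V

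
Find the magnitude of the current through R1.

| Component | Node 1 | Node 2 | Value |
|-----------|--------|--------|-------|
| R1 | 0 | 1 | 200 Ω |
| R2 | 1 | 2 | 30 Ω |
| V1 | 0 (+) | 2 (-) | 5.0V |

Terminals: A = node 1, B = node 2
Nodal analysis, taking node 2 as the 0 V reference.
Source V1 fixes V_0 = 5 V.
KCL at each unknown node (sum of currents leaving = 0; resistances in Ω):
  Node 1: (V_1 - 5)/200 + (V_1 - 0)/30 = 0
Collecting terms: 0.03833 × V_1 = 0.025  =>  V_1 = 0.6522 V
I_R1 = (V_0 - V_1)/R1 = (5 - 0.6522)/200 = 0.02174 A
|I_R1| = 0.02174 A

Final answer: |I_R1| = 0.02174 A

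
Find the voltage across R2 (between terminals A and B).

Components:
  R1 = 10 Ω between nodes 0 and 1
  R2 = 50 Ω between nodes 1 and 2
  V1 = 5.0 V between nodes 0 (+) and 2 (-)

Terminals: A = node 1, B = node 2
R1 and R2 are in series across V1 (node 0 → node 1 → node 2), and the output A–B is taken across R2, so this is a voltage divider.
Series current: I = V1/(R1 + R2) = 5/(10 + 50) = 5/60 = 0.08333 A
V_R2 = I × R2 = V1 × R2/(R1 + R2) = 5 × 50/60 = 4.167 V

Final answer: 4.167 V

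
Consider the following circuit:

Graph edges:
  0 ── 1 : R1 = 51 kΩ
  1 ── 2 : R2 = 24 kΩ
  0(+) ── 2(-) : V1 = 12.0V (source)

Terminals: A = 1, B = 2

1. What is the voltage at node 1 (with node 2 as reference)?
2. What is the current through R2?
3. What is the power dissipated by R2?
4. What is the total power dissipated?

Nodal analysis, taking node 2 as the 0 V reference.
Source V1 fixes V_0 = 12 V.
KCL at each unknown node (sum of currents leaving = 0; resistances in Ω):
  Node 1: (V_1 - 12)/51000 + (V_1 - 0)/24000 = 0
Collecting terms: 0.00006127 × V_1 = 0.0002353  =>  V_1 = 3.84 V
Part 1:
  Read off the nodal solution: V_1 = 3.84 V
Part 2:
  I_R2 = (V_1 - V_2)/R2 = (3.84 - 0)/24000 = 0.00016 A
  Magnitude: I_R2 = 0.00016 A
Part 3:
  I_R2 = (V_1 - V_2)/R2 = (3.84 - 0)/24000 = 0.00016 A
  P_R2 = I_R2² × R2 = (0.00016)² × 24000 = 0.0006144 W
Part 4:
  Power in each resistor, P = (ΔV)²/R:
    P_R1 = (12 - 3.84)²/51000 = 0.001306 W
    P_R2 = (3.84 - 0)²/24000 = 0.0006144 W
  P_total = P_R1 + P_R2 = 0.00192 W

Final answers:
1. V_1 = 3.84 V
2. I_R2 = 0.00016 A
3. P_R2 = 0.0006144 W
4. P_total = 0.00192 W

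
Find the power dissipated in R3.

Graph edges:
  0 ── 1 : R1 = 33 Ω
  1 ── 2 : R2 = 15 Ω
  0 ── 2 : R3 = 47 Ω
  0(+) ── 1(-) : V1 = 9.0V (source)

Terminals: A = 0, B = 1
Nodal analysis, taking node 1 as the 0 V reference.
Source V1 fixes V_0 = 9 V.
KCL at each unknown node (sum of currents leaving = 0; resistances in Ω):
  Node 2: (V_2 - 0)/15 + (V_2 - 9)/47 = 0
Collecting terms: 0.08794 × V_2 = 0.1915  =>  V_2 = 2.177 V
I_R3 = (V_0 - V_2)/R3 = (9 - 2.177)/47 = 0.1452 A
P_R3 = I_R3² × R3 = (0.1452)² × 47 = 0.9904 W

Final answer: 0.9904 W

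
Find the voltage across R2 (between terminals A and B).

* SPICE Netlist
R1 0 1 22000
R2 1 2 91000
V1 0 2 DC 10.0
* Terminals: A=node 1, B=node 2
R1 and R2 are in series across V1 (node 0 → node 1 → node 2), and the output A–B is taken across R2, so this is a voltage divider.
Series current: I = V1/(R1 + R2) = 10/(22000 + 91000) = 10/113000 = 0.0000885 A
V_R2 = I × R2 = V1 × R2/(R1 + R2) = 10 × 91000/113000 = 8.053 V

Final answer: 8.053 V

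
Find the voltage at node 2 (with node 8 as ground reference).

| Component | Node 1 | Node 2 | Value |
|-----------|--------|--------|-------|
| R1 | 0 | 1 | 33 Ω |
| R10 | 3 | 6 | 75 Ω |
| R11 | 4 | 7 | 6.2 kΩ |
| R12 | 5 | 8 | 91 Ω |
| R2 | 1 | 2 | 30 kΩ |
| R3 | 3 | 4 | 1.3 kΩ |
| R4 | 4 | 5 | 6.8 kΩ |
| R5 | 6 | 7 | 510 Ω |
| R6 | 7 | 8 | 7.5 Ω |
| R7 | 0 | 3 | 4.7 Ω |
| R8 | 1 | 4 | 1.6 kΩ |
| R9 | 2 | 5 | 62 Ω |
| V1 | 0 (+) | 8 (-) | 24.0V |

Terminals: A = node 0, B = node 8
Nodal analysis, taking node 8 as the 0 V reference.
Source V1 fixes V_0 = 24 V.
KCL at each unknown node (sum of currents leaving = 0; resistances in Ω):
  Node 1: (V_1 - 24)/33 + (V_1 - V_2)/30000 + (V_1 - V_4)/1600 = 0
  Node 2: (V_2 - V_1)/30000 + (V_2 - V_5)/62 = 0
  Node 3: (V_3 - V_4)/1300 + (V_3 - 24)/4.7 + (V_3 - V_6)/75 = 0
  Node 4: (V_4 - V_3)/1300 + (V_4 - V_5)/6800 + (V_4 - V_1)/1600 + (V_4 - V_7)/6200 = 0
  Node 5: (V_5 - V_4)/6800 + (V_5 - V_2)/62 + (V_5 - 0)/91 = 0
  Node 6: (V_6 - V_7)/510 + (V_6 - V_3)/75 = 0
  Node 7: (V_7 - V_6)/510 + (V_7 - 0)/7.5 + (V_7 - V_4)/6200 = 0
Collecting terms (coefficients in siemens):
  0.03096·V_1 - 0.00003333·V_2 - 0.000625·V_4 = 0.7273
  0.01616·V_2 - 0.00003333·V_1 - 0.01613·V_5 = 0
  0.2269·V_3 - 0.0007692·V_4 - 0.01333·V_6 = 5.106
  0.001703·V_4 - 0.000625·V_1 - 0.0007692·V_3 - 0.0001471·V_5 - 0.0001613·V_7 = 0
  0.02727·V_5 - 0.01613·V_2 - 0.0001471·V_4 = 0
  0.01529·V_6 - 0.01333·V_3 - 0.001961·V_7 = 0
  0.1355·V_7 - 0.0001613·V_4 - 0.001961·V_6 = 0
Solving these 7 simultaneous equations (Gaussian elimination) gives:
  V_1 = 23.89 V, V_2 = 0.3775 V, V_3 = 23.8 V, V_4 = 19.58 V
  V_5 = 0.3289 V, V_6 = 20.79 V, V_7 = 0.3242 V
The requested potential is V_2 = 0.3775 V.

Final answer: V_2 = 0.3775 V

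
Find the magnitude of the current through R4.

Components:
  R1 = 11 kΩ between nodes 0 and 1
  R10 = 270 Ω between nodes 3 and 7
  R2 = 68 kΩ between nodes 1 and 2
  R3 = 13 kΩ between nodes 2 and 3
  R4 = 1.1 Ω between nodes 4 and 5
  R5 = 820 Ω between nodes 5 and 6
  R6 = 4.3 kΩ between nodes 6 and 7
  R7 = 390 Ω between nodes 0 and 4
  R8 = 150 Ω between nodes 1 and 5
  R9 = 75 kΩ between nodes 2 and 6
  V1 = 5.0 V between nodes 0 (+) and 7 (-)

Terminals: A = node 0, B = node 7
Nodal analysis, taking node 7 as the 0 V reference.
Source V1 fixes V_0 = 5 V.
KCL at each unknown node (sum of currents leaving = 0; resistances in Ω):
  Node 1: (V_1 - 5)/11000 + (V_1 - V_2)/68000 + (V_1 - V_5)/150 = 0
  Node 2: (V_2 - V_1)/68000 + (V_2 - V_3)/13000 + (V_2 - V_6)/75000 = 0
  Node 3: (V_3 - V_2)/13000 + (V_3 - 0)/270 = 0
  Node 4: (V_4 - V_5)/1.1 + (V_4 - 5)/390 = 0
  Node 5: (V_5 - V_4)/1.1 + (V_5 - V_6)/820 + (V_5 - V_1)/150 = 0
  Node 6: (V_6 - V_5)/820 + (V_6 - 0)/4300 + (V_6 - V_2)/75000 = 0
Collecting terms (coefficients in siemens):
  0.006772·V_1 - 0.00001471·V_2 - 0.006667·V_5 = 0.0004545
  0.000105·V_2 - 0.00001471·V_1 - 0.00007692·V_3 - 0.00001333·V_6 = 0
  0.003781·V_3 - 0.00007692·V_2 = 0
  0.9117·V_4 - 0.9091·V_5 = 0.01282
  0.917·V_5 - 0.006667·V_1 - 0.9091·V_4 - 0.00122·V_6 = 0
  0.001465·V_6 - 0.00001333·V_2 - 0.00122·V_5 = 0
Solving these 6 simultaneous equations (Gaussian elimination) gives:
  V_1 = 4.625 V, V_2 = 1.156 V, V_3 = 0.02352 V, V_4 = 4.629 V
  V_5 = 4.628 V, V_6 = 3.862 V
I_R4 = (V_4 - V_5)/R4 = (4.629 - 4.628)/1.1 = 0.0009512 A
|I_R4| = 0.0009512 A

Final answer: |I_R4| = 0.0009512 A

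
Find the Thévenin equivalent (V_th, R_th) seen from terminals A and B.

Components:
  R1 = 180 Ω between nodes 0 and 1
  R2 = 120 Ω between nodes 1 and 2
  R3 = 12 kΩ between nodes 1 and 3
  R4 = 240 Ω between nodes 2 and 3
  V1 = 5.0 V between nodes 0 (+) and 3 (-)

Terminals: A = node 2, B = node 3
Step 1 — V_th is the open-circuit voltage V_A - V_B (nothing connected across the terminals).
Nodal analysis, taking node 3 as the 0 V reference.
Source V1 fixes V_0 = 5 V.
KCL at each unknown node (sum of currents leaving = 0; resistances in Ω):
  Node 1: (V_1 - 5)/180 + (V_1 - V_2)/120 + (V_1 - 0)/12000 = 0
  Node 2: (V_2 - V_1)/120 + (V_2 - 0)/240 = 0
Collecting terms (coefficients in siemens):
  0.01397·V_1 - 0.008333·V_2 = 0.02778
  0.0125·V_2 - 0.008333·V_1 = 0
Determinant D = (0.01397)(0.0125) - (-0.008333)(-0.008333) = 0.0001052
V_1 = [(0.02778)(0.0125) - (-0.008333)(0)]/D = 3.3 V
V_2 = [(0.01397)(0) - (0.02778)(-0.008333)]/D = 2.2 V
V_th = V_2 - V_3 = 2.2 - 0 = 2.2 V
Step 2 — R_th: zero the source — replace V1 by a short circuit (node 3 merges into node 0) — and find the resistance seen between A (node 2) and B (node 0).
Reduce the network between node 2 (A) and node 0 (B) by series/parallel combination:
  Rp1 = R1 ‖ R3 (parallel, both between nodes 0 and 1) = 1/(1/180 + 1/12000) = 177.3 Ω
  Rs1 = R2 + Rp1 (series, joined only at node 1) = 120 + 177.3 = 297.3 Ω
  Rp2 = R4 ‖ Rs1 (parallel, both between nodes 0 and 2) = 1/(1/240 + 1/297.3) = 132.8 Ω
R_th = 132.8 Ω

Final answer: V_th = 2.2 V, R_th = 132.8 Ω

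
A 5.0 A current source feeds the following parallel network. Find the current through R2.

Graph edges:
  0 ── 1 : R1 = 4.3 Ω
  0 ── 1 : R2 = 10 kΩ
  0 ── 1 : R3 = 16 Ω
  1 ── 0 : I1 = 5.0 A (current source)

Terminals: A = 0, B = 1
All resistors sit directly between nodes 0 and 1, so they are in parallel and share one voltage V; the full source current 5 A splits among them.
1/R_par = 1/4.3 + 1/10000 + 1/16 = 0.2952 S  =>  R_par = 3.388 Ω
V = I × R_par = 5 × 3.388 = 16.94 V
I_R2 = V/R2 = 16.94/10000 = 0.001694 A

Final answer: 0.001694 A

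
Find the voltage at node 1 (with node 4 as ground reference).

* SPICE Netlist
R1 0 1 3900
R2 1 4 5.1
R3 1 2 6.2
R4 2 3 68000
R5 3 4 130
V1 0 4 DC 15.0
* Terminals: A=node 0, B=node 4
Nodal analysis, taking node 4 as the 0 V reference.
Source V1 fixes V_0 = 15 V.
KCL at each unknown node (sum of currents leaving = 0; resistances in Ω):
  Node 1: (V_1 - 15)/3900 + (V_1 - 0)/5.1 + (V_1 - V_2)/6.2 = 0
  Node 2: (V_2 - V_1)/6.2 + (V_2 - V_3)/68000 = 0
  Node 3: (V_3 - V_2)/68000 + (V_3 - 0)/130 = 0
Collecting terms (coefficients in siemens):
  0.3576·V_1 - 0.1613·V_2 = 0.003846
  0.1613·V_2 - 0.1613·V_1 - 0.00001471·V_3 = 0
  0.007707·V_3 - 0.00001471·V_2 = 0
Solving these 3 simultaneous equations (Gaussian elimination) gives:
  V_1 = 0.01959 V, V_2 = 0.01959 V, V_3 = 0.00003737 V
The requested potential is V_1 = 0.01959 V.

Final answer: V_1 = 0.01959 V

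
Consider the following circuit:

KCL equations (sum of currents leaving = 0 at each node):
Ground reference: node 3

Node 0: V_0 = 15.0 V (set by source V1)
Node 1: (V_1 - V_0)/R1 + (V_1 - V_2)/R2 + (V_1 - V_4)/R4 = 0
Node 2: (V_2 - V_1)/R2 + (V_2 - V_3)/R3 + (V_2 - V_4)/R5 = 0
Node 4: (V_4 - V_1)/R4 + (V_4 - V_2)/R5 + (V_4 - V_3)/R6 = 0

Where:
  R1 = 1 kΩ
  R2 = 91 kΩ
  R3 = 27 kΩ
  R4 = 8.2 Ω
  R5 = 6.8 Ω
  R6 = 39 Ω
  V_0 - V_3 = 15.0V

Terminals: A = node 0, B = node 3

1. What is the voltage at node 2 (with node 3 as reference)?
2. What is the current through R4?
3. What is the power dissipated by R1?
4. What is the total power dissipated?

Nodal analysis, taking node 3 as the 0 V reference.
Source V1 fixes V_0 = 15 V.
KCL at each unknown node (sum of currents leaving = 0; resistances in Ω):
  Node 1: (V_1 - 15)/1000 + (V_1 - V_2)/91000 + (V_1 - V_4)/8.2 = 0
  Node 2: (V_2 - V_1)/91000 + (V_2 - 0)/27000 + (V_2 - V_4)/6.8 = 0
  Node 4: (V_4 - V_1)/8.2 + (V_4 - V_2)/6.8 + (V_4 - 0)/39 = 0
Collecting terms (coefficients in siemens):
  0.123·V_1 - 0.00001099·V_2 - 0.122·V_4 = 0.015
  0.1471·V_2 - 0.00001099·V_1 - 0.1471·V_4 = 0
  0.2947·V_4 - 0.122·V_1 - 0.1471·V_2 = 0
Solving these 3 simultaneous equations (Gaussian elimination) gives:
  V_1 = 0.6753 V, V_2 = 0.5577 V, V_4 = 0.5579 V
Part 1:
  Read off the nodal solution: V_2 = 0.5577 V
Part 2:
  I_R4 = (V_1 - V_4)/R4 = (0.6753 - 0.5579)/8.2 = 0.01432 A
  Magnitude: I_R4 = 0.01432 A
Part 3:
  I_R1 = (V_0 - V_1)/R1 = (15 - 0.6753)/1000 = 0.01432 A
  P_R1 = I_R1² × R1 = (0.01432)² × 1000 = 0.2052 W
Part 4:
  Power in each resistor, P = (ΔV)²/R:
    P_R1 = (15 - 0.6753)²/1000 = 0.2052 W
    P_R2 = (0.6753 - 0.5577)²/91000 = 0.0000001519 W
    P_R3 = (0.5577 - 0)²/27000 = 0.00001152 W
    P_R4 = (0.6753 - 0.5579)²/8.2 = 0.001682 W
    P_R5 = (0.5577 - 0.5579)²/6.8 = 0.00000000255 W
    P_R6 = (0 - 0.5579)²/39 = 0.00798 W
  P_total = P_R1 + P_R2 + P_R3 + P_R4 + P_R5 + P_R6 = 0.2149 W

Final answers:
1. V_2 = 0.5577 V
2. I_R4 = 0.01432 A
3. P_R1 = 0.2052 W
4. P_total = 0.2149 W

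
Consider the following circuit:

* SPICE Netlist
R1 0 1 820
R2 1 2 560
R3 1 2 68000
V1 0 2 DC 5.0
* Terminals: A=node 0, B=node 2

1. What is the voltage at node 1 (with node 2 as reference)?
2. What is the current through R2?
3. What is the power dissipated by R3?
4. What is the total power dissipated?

Nodal analysis, taking node 2 as the 0 V reference.
Source V1 fixes V_0 = 5 V.
KCL at each unknown node (sum of currents leaving = 0; resistances in Ω):
  Node 1: (V_1 - 5)/820 + (V_1 - 0)/560 + (V_1 - 0)/68000 = 0
Collecting terms: 0.00302 × V_1 = 0.006098  =>  V_1 = 2.019 V
Part 1:
  Read off the nodal solution: V_1 = 2.019 V
Part 2:
  I_R2 = (V_1 - V_2)/R2 = (2.019 - 0)/560 = 0.003606 A
  Magnitude: I_R2 = 0.003606 A
Part 3:
  I_R3 = (V_1 - V_2)/R3 = (2.019 - 0)/68000 = 0.00002969 A
  P_R3 = I_R3² × R3 = (0.00002969)² × 68000 = 0.00005995 W
Part 4:
  Power in each resistor, P = (ΔV)²/R:
    P_R1 = (5 - 2.019)²/820 = 0.01084 W
    P_R2 = (2.019 - 0)²/560 = 0.00728 W
    P_R3 = (2.019 - 0)²/68000 = 0.00005995 W
  P_total = P_R1 + P_R2 + P_R3 = 0.01818 W

Final answers:
1. V_1 = 2.019 V
2. I_R2 = 0.003606 A
3. P_R3 = 5.995e-05 W
4. P_total = 0.01818 W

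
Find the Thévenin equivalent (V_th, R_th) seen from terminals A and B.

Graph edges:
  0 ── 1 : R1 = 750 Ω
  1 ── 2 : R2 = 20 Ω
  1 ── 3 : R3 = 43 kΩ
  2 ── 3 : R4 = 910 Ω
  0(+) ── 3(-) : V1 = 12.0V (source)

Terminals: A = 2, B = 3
Step 1 — V_th is the open-circuit voltage V_A - V_B (nothing connected across the terminals).
Nodal analysis, taking node 3 as the 0 V reference.
Source V1 fixes V_0 = 12 V.
KCL at each unknown node (sum of currents leaving = 0; resistances in Ω):
  Node 1: (V_1 - 12)/750 + (V_1 - V_2)/20 + (V_1 - 0)/43000 = 0
  Node 2: (V_2 - V_1)/20 + (V_2 - 0)/910 = 0
Collecting terms (coefficients in siemens):
  0.05136·V_1 - 0.05·V_2 = 0.016
  0.0511·V_2 - 0.05·V_1 = 0
Determinant D = (0.05136)(0.0511) - (-0.05)(-0.05) = 0.0001243
V_1 = [(0.016)(0.0511) - (-0.05)(0)]/D = 6.579 V
V_2 = [(0.05136)(0) - (0.016)(-0.05)]/D = 6.438 V
V_th = V_2 - V_3 = 6.438 - 0 = 6.438 V
Step 2 — R_th: zero the source — replace V1 by a short circuit (node 3 merges into node 0) — and find the resistance seen between A (node 2) and B (node 0).
Reduce the network between node 2 (A) and node 0 (B) by series/parallel combination:
  Rp1 = R1 ‖ R3 (parallel, both between nodes 0 and 1) = 1/(1/750 + 1/43000) = 737.1 Ω
  Rs1 = R2 + Rp1 (series, joined only at node 1) = 20 + 737.1 = 757.1 Ω
  Rp2 = R4 ‖ Rs1 (parallel, both between nodes 0 and 2) = 1/(1/910 + 1/757.1) = 413.3 Ω
R_th = 413.3 Ω

Final answer: V_th = 6.438 V, R_th = 413.3 Ω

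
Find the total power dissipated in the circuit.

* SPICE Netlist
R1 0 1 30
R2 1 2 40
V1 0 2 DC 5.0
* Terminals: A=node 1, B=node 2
Nodal analysis, taking node 2 as the 0 V reference.
Source V1 fixes V_0 = 5 V.
KCL at each unknown node (sum of currents leaving = 0; resistances in Ω):
  Node 1: (V_1 - 5)/30 + (V_1 - 0)/40 = 0
Collecting terms: 0.05833 × V_1 = 0.1667  =>  V_1 = 2.857 V
Power in each resistor, P = (ΔV)²/R:
  P_R1 = (5 - 2.857)²/30 = 0.1531 W
  P_R2 = (2.857 - 0)²/40 = 0.2041 W
P_total = P_R1 + P_R2 = 0.3571 W

Final answer: 0.3571 W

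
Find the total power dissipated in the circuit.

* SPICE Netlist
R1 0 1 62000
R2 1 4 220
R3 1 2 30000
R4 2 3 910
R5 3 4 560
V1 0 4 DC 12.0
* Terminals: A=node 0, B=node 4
Nodal analysis, taking node 4 as the 0 V reference.
Source V1 fixes V_0 = 12 V.
KCL at each unknown node (sum of currents leaving = 0; resistances in Ω):
  Node 1: (V_1 - 12)/62000 + (V_1 - 0)/220 + (V_1 - V_2)/30000 = 0
  Node 2: (V_2 - V_1)/30000 + (V_2 - V_3)/910 = 0
  Node 3: (V_3 - V_2)/910 + (V_3 - 0)/560 = 0
Collecting terms (coefficients in siemens):
  0.004595·V_1 - 0.00003333·V_2 = 0.0001935
  0.001132·V_2 - 0.00003333·V_1 - 0.001099·V_3 = 0
  0.002885·V_3 - 0.001099·V_2 = 0
Solving these 3 simultaneous equations (Gaussian elimination) gives:
  V_1 = 0.04214 V, V_2 = 0.001968 V, V_3 = 0.0007498 V
Power in each resistor, P = (ΔV)²/R:
  P_R1 = (12 - 0.04214)²/62000 = 0.002306 W
  P_R2 = (0.04214 - 0)²/220 = 0.00000807 W
  P_R3 = (0.04214 - 0.001968)²/30000 = 0.00000005378 W
  P_R4 = (0.001968 - 0.0007498)²/910 = 0.000000001631 W
  P_R5 = (0.0007498 - 0)²/560 = 0.000000001004 W
P_total = P_R1 + P_R2 + P_R3 + P_R4 + P_R5 = 0.002314 W

Final answer: 0.002314 W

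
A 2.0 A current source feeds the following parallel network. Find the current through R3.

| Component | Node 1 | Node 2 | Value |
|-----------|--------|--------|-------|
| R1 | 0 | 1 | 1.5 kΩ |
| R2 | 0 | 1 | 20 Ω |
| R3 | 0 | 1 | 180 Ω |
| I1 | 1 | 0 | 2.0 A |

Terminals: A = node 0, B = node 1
All resistors sit directly between nodes 0 and 1, so they are in parallel and share one voltage V; the full source current 2 A splits among them.
1/R_par = 1/1500 + 1/20 + 1/180 = 0.05622 S  =>  R_par = 17.79 Ω
V = I × R_par = 2 × 17.79 = 35.57 V
I_R3 = V/R3 = 35.57/180 = 0.1976 A

Final answer: 0.1976 A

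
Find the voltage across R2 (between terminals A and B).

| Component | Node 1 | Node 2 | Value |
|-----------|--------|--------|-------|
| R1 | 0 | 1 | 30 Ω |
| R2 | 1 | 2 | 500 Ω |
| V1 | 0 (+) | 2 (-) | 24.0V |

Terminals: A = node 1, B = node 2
R1 and R2 are in series across V1 (node 0 → node 1 → node 2), and the output A–B is taken across R2, so this is a voltage divider.
Series current: I = V1/(R1 + R2) = 24/(30 + 500) = 24/530 = 0.04528 A
V_R2 = I × R2 = V1 × R2/(R1 + R2) = 24 × 500/530 = 22.64 V

Final answer: 22.64 V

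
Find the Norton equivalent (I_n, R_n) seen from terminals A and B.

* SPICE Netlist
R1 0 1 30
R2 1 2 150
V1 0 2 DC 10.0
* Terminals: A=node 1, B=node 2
Find the Thévenin equivalent first; then I_n = V_th/R_th and R_n = R_th.
Step 1 — V_th is the open-circuit voltage V_A - V_B (nothing connected across the terminals).
Nodal analysis, taking node 2 as the 0 V reference.
Source V1 fixes V_0 = 10 V.
KCL at each unknown node (sum of currents leaving = 0; resistances in Ω):
  Node 1: (V_1 - 10)/30 + (V_1 - 0)/150 = 0
Collecting terms: 0.04 × V_1 = 0.3333  =>  V_1 = 8.333 V
V_th = V_1 - V_2 = 8.333 - 0 = 8.333 V
Step 2 — R_th: zero the source — replace V1 by a short circuit (node 2 merges into node 0) — and find the resistance seen between A (node 1) and B (node 0).
Reduce the network between node 1 (A) and node 0 (B) by series/parallel combination:
  Rp1 = R1 ‖ R2 (parallel, both between nodes 0 and 1) = 1/(1/30 + 1/150) = 25 Ω
R_th = 25 Ω
I_n = V_th/R_th = 8.333/25 = 0.3333 A, and R_n = R_th = 25 Ω

Final answer: I_n = 0.3333 A, R_n = 25 Ω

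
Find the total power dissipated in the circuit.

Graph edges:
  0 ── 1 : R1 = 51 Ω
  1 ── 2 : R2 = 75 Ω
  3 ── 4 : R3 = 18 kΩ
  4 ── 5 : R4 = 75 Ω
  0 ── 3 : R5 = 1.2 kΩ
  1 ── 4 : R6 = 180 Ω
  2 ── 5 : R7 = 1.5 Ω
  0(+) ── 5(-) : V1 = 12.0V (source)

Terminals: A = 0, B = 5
Nodal analysis, taking node 5 as the 0 V reference.
Source V1 fixes V_0 = 12 V.
KCL at each unknown node (sum of currents leaving = 0; resistances in Ω):
  Node 1: (V_1 - 12)/51 + (V_1 - V_2)/75 + (V_1 - V_4)/180 = 0
  Node 2: (V_2 - V_1)/75 + (V_2 - 0)/1.5 = 0
  Node 3: (V_3 - V_4)/18000 + (V_3 - 12)/1200 = 0
  Node 4: (V_4 - V_3)/18000 + (V_4 - 0)/75 + (V_4 - V_1)/180 = 0
Collecting terms (coefficients in siemens):
  0.0385·V_1 - 0.01333·V_2 - 0.005556·V_4 = 0.2353
  0.68·V_2 - 0.01333·V_1 = 0
  0.0008889·V_3 - 0.00005556·V_4 = 0.01
  0.01894·V_4 - 0.005556·V_1 - 0.00005556·V_3 = 0
Solving these 4 simultaneous equations (Gaussian elimination) gives:
  V_1 = 6.433 V, V_2 = 0.1261 V, V_3 = 11.37 V, V_4 = 1.92 V
Power in each resistor, P = (ΔV)²/R:
  P_R1 = (12 - 6.433)²/51 = 0.6077 W
  P_R2 = (6.433 - 0.1261)²/75 = 0.5303 W
  P_R3 = (11.37 - 1.92)²/18000 = 0.004961 W
  P_R4 = (1.92 - 0)²/75 = 0.04914 W
  P_R5 = (12 - 11.37)²/1200 = 0.0003308 W
  P_R6 = (6.433 - 1.92)²/180 = 0.1132 W
  P_R7 = (0.1261 - 0)²/1.5 = 0.01061 W
P_total = P_R1 + P_R2 + P_R3 + P_R4 + P_R5 + P_R6 + P_R7 = 1.316 W

Final answer: 1.316 W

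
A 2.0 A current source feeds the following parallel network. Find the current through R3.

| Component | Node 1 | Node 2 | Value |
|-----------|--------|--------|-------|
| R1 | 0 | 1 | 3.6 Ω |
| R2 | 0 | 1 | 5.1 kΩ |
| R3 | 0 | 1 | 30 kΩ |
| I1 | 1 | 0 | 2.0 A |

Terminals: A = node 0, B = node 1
All resistors sit directly between nodes 0 and 1, so they are in parallel and share one voltage V; the full source current 2 A splits among them.
1/R_par = 1/3.6 + 1/5100 + 1/30000 = 0.278 S  =>  R_par = 3.597 Ω
V = I × R_par = 2 × 3.597 = 7.194 V
I_R3 = V/R3 = 7.194/30000 = 0.0002398 A

Final answer: 0.0002398 A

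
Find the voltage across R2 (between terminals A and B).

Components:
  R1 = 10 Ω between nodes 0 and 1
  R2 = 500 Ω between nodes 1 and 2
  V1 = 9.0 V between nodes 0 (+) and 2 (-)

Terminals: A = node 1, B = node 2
R1 and R2 are in series across V1 (node 0 → node 1 → node 2), and the output A–B is taken across R2, so this is a voltage divider.
Series current: I = V1/(R1 + R2) = 9/(10 + 500) = 9/510 = 0.01765 A
V_R2 = I × R2 = V1 × R2/(R1 + R2) = 9 × 500/510 = 8.824 V

Final answer: 8.824 V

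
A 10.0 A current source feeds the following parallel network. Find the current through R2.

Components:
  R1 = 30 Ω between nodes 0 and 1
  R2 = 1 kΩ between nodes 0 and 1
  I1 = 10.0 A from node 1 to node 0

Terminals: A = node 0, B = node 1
All resistors sit directly between nodes 0 and 1, so they are in parallel and share one voltage V; the full source current 10 A splits among them.
1/R_par = 1/30 + 1/1000 = 0.03433 S  =>  R_par = 29.13 Ω
V = I × R_par = 10 × 29.13 = 291.3 V
I_R2 = V/R2 = 291.3/1000 = 0.2913 A

Final answer: 0.2913 A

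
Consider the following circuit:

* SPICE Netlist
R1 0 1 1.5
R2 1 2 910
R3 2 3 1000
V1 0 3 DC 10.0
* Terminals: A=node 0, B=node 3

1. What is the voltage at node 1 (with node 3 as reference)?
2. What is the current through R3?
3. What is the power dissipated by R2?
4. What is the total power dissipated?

Nodal analysis, taking node 3 as the 0 V reference.
Source V1 fixes V_0 = 10 V.
KCL at each unknown node (sum of currents leaving = 0; resistances in Ω):
  Node 1: (V_1 - 10)/1.5 + (V_1 - V_2)/910 = 0
  Node 2: (V_2 - V_1)/910 + (V_2 - 0)/1000 = 0
Collecting terms (coefficients in siemens):
  0.6678·V_1 - 0.001099·V_2 = 6.667
  0.002099·V_2 - 0.001099·V_1 = 0
Determinant D = (0.6678)(0.002099) - (-0.001099)(-0.001099) = 0.0014
V_1 = [(6.667)(0.002099) - (-0.001099)(0)]/D = 9.992 V
V_2 = [(0.6678)(0) - (6.667)(-0.001099)]/D = 5.231 V
Part 1:
  Read off the nodal solution: V_1 = 9.992 V
Part 2:
  I_R3 = (V_2 - V_3)/R3 = (5.231 - 0)/1000 = 0.005231 A
  Magnitude: I_R3 = 0.005231 A
Part 3:
  I_R2 = (V_1 - V_2)/R2 = (9.992 - 5.231)/910 = 0.005231 A
  P_R2 = I_R2² × R2 = (0.005231)² × 910 = 0.02491 W
Part 4:
  Power in each resistor, P = (ΔV)²/R:
    P_R1 = (10 - 9.992)²/1.5 = 0.00004105 W
    P_R2 = (9.992 - 5.231)²/910 = 0.02491 W
    P_R3 = (5.231 - 0)²/1000 = 0.02737 W
  P_total = P_R1 + P_R2 + P_R3 = 0.05231 W

Final answers:
1. V_1 = 9.992 V
2. I_R3 = 0.005231 A
3. P_R2 = 0.02491 W
4. P_total = 0.05231 W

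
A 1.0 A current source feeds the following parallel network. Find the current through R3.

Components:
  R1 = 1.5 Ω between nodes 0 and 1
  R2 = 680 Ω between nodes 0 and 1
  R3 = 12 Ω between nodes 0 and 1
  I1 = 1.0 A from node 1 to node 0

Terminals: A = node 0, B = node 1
All resistors sit directly between nodes 0 and 1, so they are in parallel and share one voltage V; the full source current 1 A splits among them.
1/R_par = 1/1.5 + 1/680 + 1/12 = 0.7515 S  =>  R_par = 1.331 Ω
V = I × R_par = 1 × 1.331 = 1.331 V
I_R3 = V/R3 = 1.331/12 = 0.1109 A

Final answer: 0.1109 A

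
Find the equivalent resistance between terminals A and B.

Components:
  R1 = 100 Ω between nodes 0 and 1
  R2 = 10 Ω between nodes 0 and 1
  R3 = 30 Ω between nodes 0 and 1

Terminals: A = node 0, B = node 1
Reduce the network between node 0 (A) and node 1 (B) by series/parallel combination:
  Rp1 = R1 ‖ R2 ‖ R3 (parallel, all between nodes 0 and 1) = 1/(1/100 + 1/10 + 1/30) = 6.977 Ω
R_eq = 6.977 Ω

Final answer: 6.977 Ω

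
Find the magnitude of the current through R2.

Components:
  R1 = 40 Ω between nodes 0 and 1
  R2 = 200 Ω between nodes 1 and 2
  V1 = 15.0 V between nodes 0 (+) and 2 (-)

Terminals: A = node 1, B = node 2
Nodal analysis, taking node 2 as the 0 V reference.
Source V1 fixes V_0 = 15 V.
KCL at each unknown node (sum of currents leaving = 0; resistances in Ω):
  Node 1: (V_1 - 15)/40 + (V_1 - 0)/200 = 0
Collecting terms: 0.03 × V_1 = 0.375  =>  V_1 = 12.5 V
I_R2 = (V_1 - V_2)/R2 = (12.5 - 0)/200 = 0.0625 A
|I_R2| = 0.0625 A

Final answer: |I_R2| = 0.0625 A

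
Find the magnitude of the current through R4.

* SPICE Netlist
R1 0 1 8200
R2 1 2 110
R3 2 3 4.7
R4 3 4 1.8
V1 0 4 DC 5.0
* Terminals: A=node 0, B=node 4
Nodal analysis, taking node 4 as the 0 V reference.
Source V1 fixes V_0 = 5 V.
KCL at each unknown node (sum of currents leaving = 0; resistances in Ω):
  Node 1: (V_1 - 5)/8200 + (V_1 - V_2)/110 = 0
  Node 2: (V_2 - V_1)/110 + (V_2 - V_3)/4.7 = 0
  Node 3: (V_3 - V_2)/4.7 + (V_3 - 0)/1.8 = 0
Collecting terms (coefficients in siemens):
  0.009213·V_1 - 0.009091·V_2 = 0.0006098
  0.2219·V_2 - 0.009091·V_1 - 0.2128·V_3 = 0
  0.7683·V_3 - 0.2128·V_2 = 0
Solving these 3 simultaneous equations (Gaussian elimination) gives:
  V_1 = 0.07004 V, V_2 = 0.003908 V, V_3 = 0.001082 V
I_R4 = (V_3 - V_4)/R4 = (0.001082 - 0)/1.8 = 0.0006012 A
|I_R4| = 0.0006012 A

Final answer: |I_R4| = 0.0006012 A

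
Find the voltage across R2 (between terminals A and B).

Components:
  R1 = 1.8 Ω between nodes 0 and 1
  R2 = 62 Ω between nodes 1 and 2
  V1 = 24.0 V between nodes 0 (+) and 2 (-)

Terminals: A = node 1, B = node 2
R1 and R2 are in series across V1 (node 0 → node 1 → node 2), and the output A–B is taken across R2, so this is a voltage divider.
Series current: I = V1/(R1 + R2) = 24/(1.8 + 62) = 24/63.8 = 0.3762 A
V_R2 = I × R2 = V1 × R2/(R1 + R2) = 24 × 62/63.8 = 23.32 V

Final answer: 23.32 V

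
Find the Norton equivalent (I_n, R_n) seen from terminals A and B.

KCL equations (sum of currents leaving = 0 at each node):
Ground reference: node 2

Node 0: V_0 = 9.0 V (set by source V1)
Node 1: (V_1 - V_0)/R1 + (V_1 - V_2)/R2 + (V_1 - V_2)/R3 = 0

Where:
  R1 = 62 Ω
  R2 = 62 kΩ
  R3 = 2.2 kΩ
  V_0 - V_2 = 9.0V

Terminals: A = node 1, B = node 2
Find the Thévenin equivalent first; then I_n = V_th/R_th and R_n = R_th.
Step 1 — V_th is the open-circuit voltage V_A - V_B (nothing connected across the terminals).
Nodal analysis, taking node 2 as the 0 V reference.
Source V1 fixes V_0 = 9 V.
KCL at each unknown node (sum of currents leaving = 0; resistances in Ω):
  Node 1: (V_1 - 9)/62 + (V_1 - 0)/62000 + (V_1 - 0)/2200 = 0
Collecting terms: 0.0166 × V_1 = 0.1452  =>  V_1 = 8.745 V
V_th = V_1 - V_2 = 8.745 - 0 = 8.745 V
Step 2 — R_th: zero the source — replace V1 by a short circuit (node 2 merges into node 0) — and find the resistance seen between A (node 1) and B (node 0).
Reduce the network between node 1 (A) and node 0 (B) by series/parallel combination:
  Rp1 = R1 ‖ R2 ‖ R3 (parallel, all between nodes 0 and 1) = 1/(1/62 + 1/62000 + 1/2200) = 60.24 Ω
R_th = 60.24 Ω
I_n = V_th/R_th = 8.745/60.24 = 0.1452 A, and R_n = R_th = 60.24 Ω

Final answer: I_n = 0.1452 A, R_n = 60.24 Ω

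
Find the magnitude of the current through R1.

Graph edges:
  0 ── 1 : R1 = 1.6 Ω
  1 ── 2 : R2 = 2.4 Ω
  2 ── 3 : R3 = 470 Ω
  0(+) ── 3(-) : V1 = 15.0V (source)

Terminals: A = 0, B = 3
Nodal analysis, taking node 3 as the 0 V reference.
Source V1 fixes V_0 = 15 V.
KCL at each unknown node (sum of currents leaving = 0; resistances in Ω):
  Node 1: (V_1 - 15)/1.6 + (V_1 - V_2)/2.4 = 0
  Node 2: (V_2 - V_1)/2.4 + (V_2 - 0)/470 = 0
Collecting terms (coefficients in siemens):
  1.042·V_1 - 0.4167·V_2 = 9.375
  0.4188·V_2 - 0.4167·V_1 = 0
Determinant D = (1.042)(0.4188) - (-0.4167)(-0.4167) = 0.2626
V_1 = [(9.375)(0.4188) - (-0.4167)(0)]/D = 14.95 V
V_2 = [(1.042)(0) - (9.375)(-0.4167)]/D = 14.87 V
I_R1 = (V_0 - V_1)/R1 = (15 - 14.95)/1.6 = 0.03165 A
|I_R1| = 0.03165 A

Final answer: |I_R1| = 0.03165 A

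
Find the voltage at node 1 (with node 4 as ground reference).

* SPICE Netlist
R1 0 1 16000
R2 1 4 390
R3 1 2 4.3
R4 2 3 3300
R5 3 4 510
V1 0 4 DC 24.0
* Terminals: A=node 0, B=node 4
Nodal analysis, taking node 4 as the 0 V reference.
Source V1 fixes V_0 = 24 V.
KCL at each unknown node (sum of currents leaving = 0; resistances in Ω):
  Node 1: (V_1 - 24)/16000 + (V_1 - 0)/390 + (V_1 - V_2)/4.3 = 0
  Node 2: (V_2 - V_1)/4.3 + (V_2 - V_3)/3300 = 0
  Node 3: (V_3 - V_2)/3300 + (V_3 - 0)/510 = 0
Collecting terms (coefficients in siemens):
  0.2352·V_1 - 0.2326·V_2 = 0.0015
  0.2329·V_2 - 0.2326·V_1 - 0.000303·V_3 = 0
  0.002264·V_3 - 0.000303·V_2 = 0
Solving these 3 simultaneous equations (Gaussian elimination) gives:
  V_1 = 0.5193 V, V_2 = 0.5187 V, V_3 = 0.06943 V
The requested potential is V_1 = 0.5193 V.

Final answer: V_1 = 0.5193 V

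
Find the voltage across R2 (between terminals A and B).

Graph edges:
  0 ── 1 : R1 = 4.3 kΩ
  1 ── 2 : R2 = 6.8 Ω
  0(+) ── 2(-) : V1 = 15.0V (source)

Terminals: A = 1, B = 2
R1 and R2 are in series across V1 (node 0 → node 1 → node 2), and the output A–B is taken across R2, so this is a voltage divider.
Series current: I = V1/(R1 + R2) = 15/(4300 + 6.8) = 15/4307 = 0.003483 A
V_R2 = I × R2 = V1 × R2/(R1 + R2) = 15 × 6.8/4307 = 0.02368 V

Final answer: 0.02368 V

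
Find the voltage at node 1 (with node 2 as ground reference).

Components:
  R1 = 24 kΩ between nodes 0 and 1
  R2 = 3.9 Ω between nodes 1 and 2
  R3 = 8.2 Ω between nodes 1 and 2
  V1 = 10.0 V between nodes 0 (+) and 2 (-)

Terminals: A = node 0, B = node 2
Nodal analysis, taking node 2 as the 0 V reference.
Source V1 fixes V_0 = 10 V.
KCL at each unknown node (sum of currents leaving = 0; resistances in Ω):
  Node 1: (V_1 - 10)/24000 + (V_1 - 0)/3.9 + (V_1 - 0)/8.2 = 0
Collecting terms: 0.3784 × V_1 = 0.0004167  =>  V_1 = 0.001101 V
The requested potential is V_1 = 0.001101 V.

Final answer: V_1 = 0.001101 V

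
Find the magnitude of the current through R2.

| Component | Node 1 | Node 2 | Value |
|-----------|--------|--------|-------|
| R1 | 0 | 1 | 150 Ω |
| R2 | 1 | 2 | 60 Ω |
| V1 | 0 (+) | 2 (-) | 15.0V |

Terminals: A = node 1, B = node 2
Nodal analysis, taking node 2 as the 0 V reference.
Source V1 fixes V_0 = 15 V.
KCL at each unknown node (sum of currents leaving = 0; resistances in Ω):
  Node 1: (V_1 - 15)/150 + (V_1 - 0)/60 = 0
Collecting terms: 0.02333 × V_1 = 0.1  =>  V_1 = 4.286 V
I_R2 = (V_1 - V_2)/R2 = (4.286 - 0)/60 = 0.07143 A
|I_R2| = 0.07143 A

Final answer: |I_R2| = 0.07143 A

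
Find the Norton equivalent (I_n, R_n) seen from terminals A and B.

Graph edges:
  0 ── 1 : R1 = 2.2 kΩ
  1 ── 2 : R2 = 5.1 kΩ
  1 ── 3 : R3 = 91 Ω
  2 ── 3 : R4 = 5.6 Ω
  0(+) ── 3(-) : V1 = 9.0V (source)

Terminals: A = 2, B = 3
Find the Thévenin equivalent first; then I_n = V_th/R_th and R_n = R_th.
Step 1 — V_th is the open-circuit voltage V_A - V_B (nothing connected across the terminals).
Nodal analysis, taking node 3 as the 0 V reference.
Source V1 fixes V_0 = 9 V.
KCL at each unknown node (sum of currents leaving = 0; resistances in Ω):
  Node 1: (V_1 - 9)/2200 + (V_1 - V_2)/5100 + (V_1 - 0)/91 = 0
  Node 2: (V_2 - V_1)/5100 + (V_2 - 0)/5.6 = 0
Collecting terms (coefficients in siemens):
  0.01164·V_1 - 0.0001961·V_2 = 0.004091
  0.1788·V_2 - 0.0001961·V_1 = 0
Determinant D = (0.01164)(0.1788) - (-0.0001961)(-0.0001961) = 0.002081
V_1 = [(0.004091)(0.1788) - (-0.0001961)(0)]/D = 0.3515 V
V_2 = [(0.01164)(0) - (0.004091)(-0.0001961)]/D = 0.0003855 V
V_th = V_2 - V_3 = 0.0003855 - 0 = 0.0003855 V
Step 2 — R_th: zero the source — replace V1 by a short circuit (node 3 merges into node 0) — and find the resistance seen between A (node 2) and B (node 0).
Reduce the network between node 2 (A) and node 0 (B) by series/parallel combination:
  Rp1 = R1 ‖ R3 (parallel, both between nodes 0 and 1) = 1/(1/2200 + 1/91) = 87.39 Ω
  Rs1 = R2 + Rp1 (series, joined only at node 1) = 5100 + 87.39 = 5187 Ω
  Rp2 = R4 ‖ Rs1 (parallel, both between nodes 0 and 2) = 1/(1/5.6 + 1/5187) = 5.594 Ω
R_th = 5.594 Ω
I_n = V_th/R_th = 0.0003855/5.594 = 0.00006891 A, and R_n = R_th = 5.594 Ω

Final answer: I_n = 6.891e-05 A, R_n = 5.594 Ω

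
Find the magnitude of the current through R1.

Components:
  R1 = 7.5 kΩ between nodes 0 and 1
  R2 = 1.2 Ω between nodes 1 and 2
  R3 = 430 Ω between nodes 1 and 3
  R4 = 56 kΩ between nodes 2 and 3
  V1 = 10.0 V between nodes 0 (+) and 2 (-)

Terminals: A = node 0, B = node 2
Nodal analysis, taking node 2 as the 0 V reference.
Source V1 fixes V_0 = 10 V.
KCL at each unknown node (sum of currents leaving = 0; resistances in Ω):
  Node 1: (V_1 - 10)/7500 + (V_1 - 0)/1.2 + (V_1 - V_3)/430 = 0
  Node 3: (V_3 - V_1)/430 + (V_3 - 0)/56000 = 0
Collecting terms (coefficients in siemens):
  0.8358·V_1 - 0.002326·V_3 = 0.001333
  0.002343·V_3 - 0.002326·V_1 = 0
Determinant D = (0.8358)(0.002343) - (-0.002326)(-0.002326) = 0.001953
V_1 = [(0.001333)(0.002343) - (-0.002326)(0)]/D = 0.0016 V
V_3 = [(0.8358)(0) - (0.001333)(-0.002326)]/D = 0.001588 V
I_R1 = (V_0 - V_1)/R1 = (10 - 0.0016)/7500 = 0.001333 A
|I_R1| = 0.001333 A

Final answer: |I_R1| = 0.001333 A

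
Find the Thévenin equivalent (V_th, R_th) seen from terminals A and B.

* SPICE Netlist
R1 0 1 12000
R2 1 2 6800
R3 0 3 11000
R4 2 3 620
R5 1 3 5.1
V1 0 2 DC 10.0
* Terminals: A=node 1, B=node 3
Step 1 — V_th is the open-circuit voltage V_A - V_B (nothing connected across the terminals).
Nodal analysis, taking node 2 as the 0 V reference.
Source V1 fixes V_0 = 10 V.
KCL at each unknown node (sum of currents leaving = 0; resistances in Ω):
  Node 1: (V_1 - 10)/12000 + (V_1 - 0)/6800 + (V_1 - V_3)/5.1 = 0
  Node 3: (V_3 - 10)/11000 + (V_3 - 0)/620 + (V_3 - V_1)/5.1 = 0
Collecting terms (coefficients in siemens):
  0.1963·V_1 - 0.1961·V_3 = 0.0008333
  0.1978·V_3 - 0.1961·V_1 = 0.0009091
Determinant D = (0.1963)(0.1978) - (-0.1961)(-0.1961) = 0.0003796
V_1 = [(0.0008333)(0.1978) - (-0.1961)(0.0009091)]/D = 0.9037 V
V_3 = [(0.1963)(0.0009091) - (0.0008333)(-0.1961)]/D = 0.9005 V
V_th = V_1 - V_3 = 0.9037 - 0.9005 = 0.003188 V
Step 2 — R_th: zero the source — replace V1 by a short circuit (node 2 merges into node 0) — and find the resistance seen between A (node 1) and B (node 3).
Reduce the network between node 1 (A) and node 3 (B) by series/parallel combination:
  Rp1 = R1 ‖ R2 (parallel, both between nodes 0 and 1) = 1/(1/12000 + 1/6800) = 4340 Ω
  Rp2 = R3 ‖ R4 (parallel, both between nodes 0 and 3) = 1/(1/11000 + 1/620) = 586.9 Ω
  Rs1 = Rp1 + Rp2 (series, joined only at node 0) = 4340 + 586.9 = 4927 Ω
  Rp3 = R5 ‖ Rs1 (parallel, both between nodes 1 and 3) = 1/(1/5.1 + 1/4927) = 5.095 Ω
R_th = 5.095 Ω

Final answer: V_th = 0.003188 V, R_th = 5.095 Ω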